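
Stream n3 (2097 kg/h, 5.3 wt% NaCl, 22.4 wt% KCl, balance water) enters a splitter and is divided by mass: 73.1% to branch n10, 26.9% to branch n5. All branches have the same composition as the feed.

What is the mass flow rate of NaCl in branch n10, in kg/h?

81.24 kg/h

Branch n10 total = 0.731×2097 = 1532.9 kg/h.
NaCl in n10 = 0.053×1532.9 = 81.244 kg/h.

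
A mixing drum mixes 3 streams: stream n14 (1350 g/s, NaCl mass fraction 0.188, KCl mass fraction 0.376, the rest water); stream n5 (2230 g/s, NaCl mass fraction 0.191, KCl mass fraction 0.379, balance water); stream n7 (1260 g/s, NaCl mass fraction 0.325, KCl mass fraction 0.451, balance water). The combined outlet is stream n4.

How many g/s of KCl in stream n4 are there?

KCl out = KCl in = 1350×0.376 + 2230×0.379 + 1260×0.451 = 1921 g/s.

1921 g/s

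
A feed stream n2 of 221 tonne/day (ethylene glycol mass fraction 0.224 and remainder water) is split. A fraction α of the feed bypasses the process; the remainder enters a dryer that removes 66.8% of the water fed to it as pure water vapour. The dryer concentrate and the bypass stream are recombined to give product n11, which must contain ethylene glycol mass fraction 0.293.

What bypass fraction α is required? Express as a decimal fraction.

0.546

All 221×0.224 = 49.504 tonne/day of ethylene glycol reaches n11, so n11 = 49.504/0.293 = 168.96 tonne/day and vapour = 52.044 tonne/day.
The evaporator receives (1−α)·221 of feed at 0.776 water and removes 0.668 of that water:
0.668×0.776×(1−α)×221 = 52.044
(1−α) = 52.044/114.56 = 0.4543;  α = 0.5457.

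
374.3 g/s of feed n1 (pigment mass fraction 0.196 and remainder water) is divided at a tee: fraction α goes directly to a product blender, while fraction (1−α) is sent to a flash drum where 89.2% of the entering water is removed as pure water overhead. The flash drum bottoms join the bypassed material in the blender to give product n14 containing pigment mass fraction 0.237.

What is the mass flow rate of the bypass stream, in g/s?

All 374.3×0.196 = 73.363 g/s of pigment reaches n14, so n14 = 73.363/0.237 = 309.55 g/s and vapour = 64.752 g/s.
The evaporator receives (1−α)·374.3 of feed at 0.804 water and removes 0.892 of that water:
0.892×0.804×(1−α)×374.3 = 64.752
(1−α) = 64.752/268.44 = 0.2412;  α = 0.7588.
Bypass flow = 0.7588×374.3 = 284.01 g/s.

284 g/s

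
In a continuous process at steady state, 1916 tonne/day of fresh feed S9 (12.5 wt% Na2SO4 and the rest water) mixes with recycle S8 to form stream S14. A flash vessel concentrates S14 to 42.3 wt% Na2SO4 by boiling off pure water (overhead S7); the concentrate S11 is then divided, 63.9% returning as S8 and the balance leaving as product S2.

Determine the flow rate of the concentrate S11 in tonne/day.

1568 tonne/day

Overall Na2SO4 balance (none leaves overhead): Na2SO4 in fresh feed = Na2SO4 in product, i.e. 1916×0.125 = (1−0.639)·S11·0.423.
S11 = 239.5/(0.423×0.361) = 1568.4 tonne/day.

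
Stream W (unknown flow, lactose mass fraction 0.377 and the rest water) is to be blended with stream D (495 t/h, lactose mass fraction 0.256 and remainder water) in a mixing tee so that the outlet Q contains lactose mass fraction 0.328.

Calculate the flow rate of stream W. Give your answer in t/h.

Let W be the unknown flow. Total out = 495 + W.
lactose balance: 126.72 + 0.377·W = 0.328·(495 + W)
(0.377 − 0.328)·W = 0.328×495 − 126.72 = 35.64
W = 35.64 / 0.049 = 727.35 t/h

727.3 t/h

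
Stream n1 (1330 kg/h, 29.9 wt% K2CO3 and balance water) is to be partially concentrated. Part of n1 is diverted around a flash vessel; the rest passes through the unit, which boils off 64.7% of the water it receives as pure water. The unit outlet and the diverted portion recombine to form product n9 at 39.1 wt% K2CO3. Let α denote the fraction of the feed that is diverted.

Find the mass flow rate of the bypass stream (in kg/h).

All 1330×0.299 = 397.67 kg/h of K2CO3 reaches n9, so n9 = 397.67/0.391 = 1017.1 kg/h and vapour = 312.94 kg/h.
The evaporator receives (1−α)·1330 of feed at 0.701 water and removes 0.647 of that water:
0.647×0.701×(1−α)×1330 = 312.94
(1−α) = 312.94/603.22 = 0.5188;  α = 0.4812.
Bypass flow = 0.4812×1330 = 640.01 kg/h.

640 kg/h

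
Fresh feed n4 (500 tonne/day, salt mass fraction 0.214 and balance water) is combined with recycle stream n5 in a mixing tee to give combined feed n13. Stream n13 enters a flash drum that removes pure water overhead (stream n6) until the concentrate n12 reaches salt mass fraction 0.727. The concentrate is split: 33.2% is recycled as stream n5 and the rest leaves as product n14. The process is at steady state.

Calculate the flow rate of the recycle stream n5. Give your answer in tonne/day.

73.15 tonne/day

Overall salt balance (none leaves overhead): salt in fresh feed = salt in product, i.e. 500×0.214 = (1−0.332)·n12·0.727.
n12 = 107/(0.727×0.668) = 220.33 tonne/day.
Recycle n5 = 0.332×220.33 = 73.149 tonne/day.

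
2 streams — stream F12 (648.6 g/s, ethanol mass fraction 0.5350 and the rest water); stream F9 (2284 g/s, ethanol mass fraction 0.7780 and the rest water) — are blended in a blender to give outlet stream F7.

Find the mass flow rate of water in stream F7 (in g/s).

808.6 g/s

water out = water in = 648.6×0.465 + 2284×0.222 = 808.65 g/s.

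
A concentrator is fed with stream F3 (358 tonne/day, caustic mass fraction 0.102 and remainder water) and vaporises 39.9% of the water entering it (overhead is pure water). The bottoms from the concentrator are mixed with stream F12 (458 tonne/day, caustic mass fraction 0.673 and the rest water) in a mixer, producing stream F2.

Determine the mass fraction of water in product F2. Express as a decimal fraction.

Vapour removed = 0.399×0.898×358 = 128.27 tonne/day; concentrate = 229.73 tonne/day.
water reaching the mixer = 193.21 (from concentrate) + 458×0.327 = 342.98 tonne/day.
Product flow = 229.73 + 458 = 687.73 tonne/day; water fraction = 0.499.

0.499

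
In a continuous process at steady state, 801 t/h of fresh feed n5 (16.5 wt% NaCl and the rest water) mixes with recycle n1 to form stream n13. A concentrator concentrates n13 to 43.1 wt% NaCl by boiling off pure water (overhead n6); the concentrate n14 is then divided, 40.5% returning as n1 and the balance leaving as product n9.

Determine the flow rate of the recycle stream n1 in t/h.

208.7 t/h

Overall NaCl balance (none leaves overhead): NaCl in fresh feed = NaCl in product, i.e. 801×0.165 = (1−0.405)·n14·0.431.
n14 = 132.16/(0.431×0.595) = 515.37 t/h.
Recycle n1 = 0.405×515.37 = 208.73 t/h.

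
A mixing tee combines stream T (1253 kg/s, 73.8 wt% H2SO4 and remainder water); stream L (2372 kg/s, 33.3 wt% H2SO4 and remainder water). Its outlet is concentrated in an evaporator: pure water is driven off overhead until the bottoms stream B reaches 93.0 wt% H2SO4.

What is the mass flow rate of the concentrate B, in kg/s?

H2SO4 entering = 1253×0.738 + 2372×0.333 = 1714.6 kg/s.
All H2SO4 reports to B, so B = 1714.6/0.930 = 1843.6 kg/s.

1844 kg/s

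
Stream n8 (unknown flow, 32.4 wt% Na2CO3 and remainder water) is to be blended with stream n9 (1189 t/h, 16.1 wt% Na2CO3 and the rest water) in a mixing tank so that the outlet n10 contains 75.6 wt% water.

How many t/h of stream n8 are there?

1234 t/h

Let n8 be the unknown flow. Total out = 1189 + n8.
water balance: 997.57 + 0.676·n8 = 0.756·(1189 + n8)
(0.676 − 0.756)·n8 = 0.756×1189 − 997.57 = -98.687
n8 = -98.687 / -0.080 = 1233.6 t/h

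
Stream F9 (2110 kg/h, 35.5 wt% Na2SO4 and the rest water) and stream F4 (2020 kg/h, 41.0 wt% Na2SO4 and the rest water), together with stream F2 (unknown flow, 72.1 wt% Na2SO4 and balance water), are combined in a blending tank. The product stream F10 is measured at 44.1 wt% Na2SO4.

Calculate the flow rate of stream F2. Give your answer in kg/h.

871.7 kg/h

Let F2 be the unknown flow. Total out = 4130 + F2.
Na2SO4 balance: 1577.2 + 0.721·F2 = 0.441·(4130 + F2)
(0.721 − 0.441)·F2 = 0.441×4130 − 1577.2 = 244.08
F2 = 244.08 / 0.280 = 871.71 kg/h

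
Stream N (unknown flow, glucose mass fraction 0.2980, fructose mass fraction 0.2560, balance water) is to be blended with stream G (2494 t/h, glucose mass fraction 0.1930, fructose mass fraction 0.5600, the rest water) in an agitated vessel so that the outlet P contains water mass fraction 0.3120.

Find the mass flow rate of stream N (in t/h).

1210 t/h

Let N be the unknown flow. Total out = 2494 + N.
water balance: 616.02 + 0.446·N = 0.312·(2494 + N)
(0.446 − 0.312)·N = 0.312×2494 − 616.02 = 162.11
N = 162.11 / 0.134 = 1209.8 t/h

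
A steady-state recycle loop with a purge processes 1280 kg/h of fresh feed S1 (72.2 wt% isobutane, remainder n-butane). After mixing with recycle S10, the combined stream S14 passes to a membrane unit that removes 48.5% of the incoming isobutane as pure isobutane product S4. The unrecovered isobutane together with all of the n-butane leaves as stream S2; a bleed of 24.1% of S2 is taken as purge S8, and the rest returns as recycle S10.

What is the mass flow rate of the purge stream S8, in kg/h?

544.1 kg/h

n-butane enters only via S1 and leaves only via the purge: 1280×0.278 = 0.241×(n-butane in S2), and the membrane unit passes all n-butane, so n-butane in S14 = n-butane in S2 = 1476.5 kg/h.
isobutane in S14: m_A = 1280×0.722 + (1−0.241)·(1−0.485)·m_A, so m_A = 924.16/0.6091 = 1517.2 kg/h.
S2 = (1−0.485)×1517.2 + 1476.5 = 2257.9 kg/h.
Purge S8 = 0.241×2257.9 = 544.15 kg/h.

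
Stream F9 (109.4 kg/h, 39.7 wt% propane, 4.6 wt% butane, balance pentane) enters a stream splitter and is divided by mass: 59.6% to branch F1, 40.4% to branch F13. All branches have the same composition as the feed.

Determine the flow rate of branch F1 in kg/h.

65.2 kg/h

Branch F1 flow = 0.596×109.4 = 65.202 kg/h.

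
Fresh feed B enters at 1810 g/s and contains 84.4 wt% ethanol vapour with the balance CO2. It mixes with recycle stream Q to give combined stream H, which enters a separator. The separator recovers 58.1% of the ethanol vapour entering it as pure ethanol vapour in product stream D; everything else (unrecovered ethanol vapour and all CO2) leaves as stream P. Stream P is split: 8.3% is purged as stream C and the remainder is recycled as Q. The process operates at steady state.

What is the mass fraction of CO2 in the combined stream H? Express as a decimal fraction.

CO2 enters only via B and leaves only via the purge: 1810×0.156 = 0.083×(CO2 in P), and the separator passes all CO2, so CO2 in H = CO2 in P = 3401.9 g/s.
ethanol vapour in H: m_A = 1810×0.844 + (1−0.083)·(1−0.581)·m_A, so m_A = 1527.6/0.6158 = 2480.8 g/s.
H = 2480.8 + 3401.9 = 5882.8 g/s.
CO2 fraction in H = 3401.9/5882.8 = 0.5783.

0.5783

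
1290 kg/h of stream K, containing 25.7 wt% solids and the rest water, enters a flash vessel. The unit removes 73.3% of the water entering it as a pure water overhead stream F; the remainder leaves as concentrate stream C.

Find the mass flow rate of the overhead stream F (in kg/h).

water entering = 1290×0.743 = 958.47 kg/h; overhead removed = 0.733×958.47 = 702.56 kg/h.

702.6 kg/h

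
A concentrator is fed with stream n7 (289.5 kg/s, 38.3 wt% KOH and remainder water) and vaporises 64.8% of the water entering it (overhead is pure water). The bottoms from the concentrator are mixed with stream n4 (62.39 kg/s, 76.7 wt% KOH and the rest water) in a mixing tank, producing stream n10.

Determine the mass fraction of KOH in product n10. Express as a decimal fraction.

0.672

Vapour removed = 0.648×0.617×289.5 = 115.75 kg/s; concentrate = 173.75 kg/s.
KOH reaching the mixer = 110.88 (from concentrate) + 62.39×0.767 = 158.73 kg/s.
Product flow = 173.75 + 62.39 = 236.14 kg/s; KOH fraction = 0.672.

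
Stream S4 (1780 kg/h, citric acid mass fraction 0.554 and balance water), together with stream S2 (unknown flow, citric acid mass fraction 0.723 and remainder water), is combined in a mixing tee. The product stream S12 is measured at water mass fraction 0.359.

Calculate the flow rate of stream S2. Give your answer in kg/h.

1889 kg/h

Let S2 be the unknown flow. Total out = 1780 + S2.
water balance: 793.88 + 0.277·S2 = 0.359·(1780 + S2)
(0.277 − 0.359)·S2 = 0.359×1780 − 793.88 = -154.86
S2 = -154.86 / -0.082 = 1888.5 kg/h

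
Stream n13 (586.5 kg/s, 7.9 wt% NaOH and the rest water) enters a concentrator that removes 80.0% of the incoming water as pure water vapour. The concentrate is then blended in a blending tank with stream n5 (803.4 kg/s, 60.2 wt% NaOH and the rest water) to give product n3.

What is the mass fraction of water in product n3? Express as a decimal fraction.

0.4466

Vapour removed = 0.800×0.921×586.5 = 432.13 kg/s; concentrate = 154.37 kg/s.
water reaching the mixer = 108.03 (from concentrate) + 803.4×0.398 = 427.79 kg/s.
Product flow = 154.37 + 803.4 = 957.77 kg/s; water fraction = 0.4466.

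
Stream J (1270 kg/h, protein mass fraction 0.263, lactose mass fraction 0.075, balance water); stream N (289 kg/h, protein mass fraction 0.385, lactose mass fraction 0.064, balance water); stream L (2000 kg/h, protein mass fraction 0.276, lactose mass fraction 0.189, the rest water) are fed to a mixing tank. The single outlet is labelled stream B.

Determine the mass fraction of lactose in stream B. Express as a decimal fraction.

0.138

Total flow out = 1270 + 289 + 2000 = 3559 kg/h.
lactose in = 1270×0.075 + 289×0.064 + 2000×0.189 = 491.75 kg/h.
lactose mass fraction in B = 491.75/3559 = 0.138.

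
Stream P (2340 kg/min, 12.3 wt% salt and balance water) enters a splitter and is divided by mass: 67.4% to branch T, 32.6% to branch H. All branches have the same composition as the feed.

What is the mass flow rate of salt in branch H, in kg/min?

93.83 kg/min

Branch H total = 0.326×2340 = 762.84 kg/min.
salt in H = 0.123×762.84 = 93.829 kg/min.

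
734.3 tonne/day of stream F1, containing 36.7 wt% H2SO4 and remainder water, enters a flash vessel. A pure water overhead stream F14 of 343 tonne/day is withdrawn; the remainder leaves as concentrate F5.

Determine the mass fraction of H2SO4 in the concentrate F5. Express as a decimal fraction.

H2SO4 is not removed: 734.3×0.367 = 269.49 tonne/day of H2SO4 enters F5.
Concentrate = 734.3 − 343 = 391.3 tonne/day.
Mass fraction = 269.49/391.3 = 0.689.

0.689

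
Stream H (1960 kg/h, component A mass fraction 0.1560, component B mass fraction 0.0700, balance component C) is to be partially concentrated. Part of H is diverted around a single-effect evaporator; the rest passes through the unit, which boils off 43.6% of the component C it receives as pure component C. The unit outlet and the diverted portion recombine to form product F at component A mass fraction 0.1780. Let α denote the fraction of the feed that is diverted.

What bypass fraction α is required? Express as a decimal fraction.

All 1960×0.156 = 305.76 kg/h of component A reaches F, so F = 305.76/0.178 = 1717.8 kg/h and vapour = 242.25 kg/h.
The evaporator receives (1−α)·1960 of feed at 0.774 component C and removes 0.436 of that component C:
0.436×0.774×(1−α)×1960 = 242.25
(1−α) = 242.25/661.43 = 0.3662;  α = 0.6338.

0.634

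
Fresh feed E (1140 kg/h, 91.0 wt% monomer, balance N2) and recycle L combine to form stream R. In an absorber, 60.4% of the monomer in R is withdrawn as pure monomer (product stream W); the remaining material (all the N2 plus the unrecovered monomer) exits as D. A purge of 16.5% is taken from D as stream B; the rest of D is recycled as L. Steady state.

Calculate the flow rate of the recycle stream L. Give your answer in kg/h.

N2 enters only via E and leaves only via the purge: 1140×0.090 = 0.165×(N2 in D), and the absorber passes all N2, so N2 in R = N2 in D = 621.82 kg/h.
monomer in R: m_A = 1140×0.910 + (1−0.165)·(1−0.604)·m_A, so m_A = 1037.4/0.6693 = 1549.9 kg/h.
D = (1−0.604)×1549.9 + 621.82 = 1235.6 kg/h.
Recycle L = (1−0.165)×1235.6 = 1031.7 kg/h.

1032 kg/h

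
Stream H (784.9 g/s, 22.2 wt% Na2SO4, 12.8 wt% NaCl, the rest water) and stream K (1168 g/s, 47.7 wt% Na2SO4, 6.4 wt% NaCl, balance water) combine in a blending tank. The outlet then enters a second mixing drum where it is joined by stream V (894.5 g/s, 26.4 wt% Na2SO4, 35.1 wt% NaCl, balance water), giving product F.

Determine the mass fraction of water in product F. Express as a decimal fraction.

Overall, product flow = 2847.4 g/s.
water in = 784.9×0.650 + 1168×0.459 + 894.5×0.385 = 1390.7 g/s.
water fraction in F = 0.4884.

0.4884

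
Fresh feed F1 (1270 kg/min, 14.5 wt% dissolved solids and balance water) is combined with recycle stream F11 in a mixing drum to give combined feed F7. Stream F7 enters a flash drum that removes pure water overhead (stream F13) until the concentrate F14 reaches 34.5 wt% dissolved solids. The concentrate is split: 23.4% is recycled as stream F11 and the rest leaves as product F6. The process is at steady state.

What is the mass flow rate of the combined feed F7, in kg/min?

1433 kg/min

Overall dissolved solids balance (none leaves overhead): dissolved solids in fresh feed = dissolved solids in product, i.e. 1270×0.145 = (1−0.234)·F14·0.345.
F14 = 184.15/(0.345×0.766) = 696.83 kg/min.
Recycle F11 = 0.234×696.83 = 163.06 kg/min.
Combined feed F7 = 1270 + 163.06 = 1433.1 kg/min.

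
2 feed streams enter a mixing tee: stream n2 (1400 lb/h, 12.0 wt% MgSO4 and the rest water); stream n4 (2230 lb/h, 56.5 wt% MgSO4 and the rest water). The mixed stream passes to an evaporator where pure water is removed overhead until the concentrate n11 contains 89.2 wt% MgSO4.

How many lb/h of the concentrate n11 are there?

MgSO4 entering = 1400×0.120 + 2230×0.565 = 1427.9 lb/h.
All MgSO4 reports to n11, so n11 = 1427.9/0.892 = 1600.8 lb/h.

1601 lb/h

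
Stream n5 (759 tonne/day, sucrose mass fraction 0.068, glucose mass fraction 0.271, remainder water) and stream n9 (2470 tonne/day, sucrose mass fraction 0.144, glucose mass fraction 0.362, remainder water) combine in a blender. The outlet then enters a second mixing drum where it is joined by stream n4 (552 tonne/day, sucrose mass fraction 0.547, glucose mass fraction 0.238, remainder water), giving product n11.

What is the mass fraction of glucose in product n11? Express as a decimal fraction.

Overall, product flow = 3781 tonne/day.
glucose in = 759×0.271 + 2470×0.362 + 552×0.238 = 1231.2 tonne/day.
glucose fraction in n11 = 0.326.

0.326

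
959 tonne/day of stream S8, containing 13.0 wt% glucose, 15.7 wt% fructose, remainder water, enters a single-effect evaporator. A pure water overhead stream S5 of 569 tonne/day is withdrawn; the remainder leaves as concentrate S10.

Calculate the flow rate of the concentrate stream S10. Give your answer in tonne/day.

Concentrate = 959 − 569 = 390 tonne/day.

390 tonne/day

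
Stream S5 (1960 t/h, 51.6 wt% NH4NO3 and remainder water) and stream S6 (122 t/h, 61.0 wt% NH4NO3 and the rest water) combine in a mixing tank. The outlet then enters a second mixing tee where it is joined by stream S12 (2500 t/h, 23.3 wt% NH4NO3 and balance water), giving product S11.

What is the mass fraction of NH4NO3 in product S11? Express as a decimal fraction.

0.364

Overall, product flow = 4582 t/h.
NH4NO3 in = 1960×0.516 + 122×0.610 + 2500×0.233 = 1668.3 t/h.
NH4NO3 fraction in S11 = 0.364.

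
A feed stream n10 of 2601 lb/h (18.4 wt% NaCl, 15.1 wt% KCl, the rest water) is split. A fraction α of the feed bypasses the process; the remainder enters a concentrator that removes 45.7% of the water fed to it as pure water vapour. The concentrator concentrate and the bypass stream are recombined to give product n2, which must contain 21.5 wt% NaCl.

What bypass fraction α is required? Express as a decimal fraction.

All 2601×0.184 = 478.58 lb/h of NaCl reaches n2, so n2 = 478.58/0.215 = 2226 lb/h and vapour = 375.03 lb/h.
The evaporator receives (1−α)·2601 of feed at 0.665 water and removes 0.457 of that water:
0.457×0.665×(1−α)×2601 = 375.03
(1−α) = 375.03/790.46 = 0.4744;  α = 0.5256.

0.526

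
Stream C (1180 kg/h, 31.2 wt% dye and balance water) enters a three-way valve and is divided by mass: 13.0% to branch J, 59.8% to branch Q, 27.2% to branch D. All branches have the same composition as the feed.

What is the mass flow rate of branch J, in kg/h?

Branch J flow = 0.130×1180 = 153.4 kg/h.

153.4 kg/h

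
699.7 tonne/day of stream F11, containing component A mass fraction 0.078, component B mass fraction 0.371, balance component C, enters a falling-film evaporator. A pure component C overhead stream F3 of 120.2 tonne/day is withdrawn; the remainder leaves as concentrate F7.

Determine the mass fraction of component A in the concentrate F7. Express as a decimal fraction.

component A is not removed: 699.7×0.078 = 54.577 tonne/day of component A enters F7.
Concentrate = 699.7 − 120.2 = 579.5 tonne/day.
Mass fraction = 54.577/579.5 = 0.094.

0.094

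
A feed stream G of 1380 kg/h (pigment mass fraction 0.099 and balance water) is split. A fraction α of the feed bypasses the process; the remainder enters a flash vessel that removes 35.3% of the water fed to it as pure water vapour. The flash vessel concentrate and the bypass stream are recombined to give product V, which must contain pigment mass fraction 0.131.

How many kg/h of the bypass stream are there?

All 1380×0.099 = 136.62 kg/h of pigment reaches V, so V = 136.62/0.131 = 1042.9 kg/h and vapour = 337.1 kg/h.
The evaporator receives (1−α)·1380 of feed at 0.901 water and removes 0.353 of that water:
0.353×0.901×(1−α)×1380 = 337.1
(1−α) = 337.1/438.91 = 0.7680;  α = 0.2320.
Bypass flow = 0.2320×1380 = 320.12 kg/h.

320.1 kg/h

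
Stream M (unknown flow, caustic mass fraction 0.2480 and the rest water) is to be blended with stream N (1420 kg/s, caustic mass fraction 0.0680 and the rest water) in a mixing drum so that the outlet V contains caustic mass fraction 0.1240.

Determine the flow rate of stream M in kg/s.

Let M be the unknown flow. Total out = 1420 + M.
caustic balance: 96.56 + 0.248·M = 0.124·(1420 + M)
(0.248 − 0.124)·M = 0.124×1420 − 96.56 = 79.52
M = 79.52 / 0.124 = 641.29 kg/s

641.3 kg/s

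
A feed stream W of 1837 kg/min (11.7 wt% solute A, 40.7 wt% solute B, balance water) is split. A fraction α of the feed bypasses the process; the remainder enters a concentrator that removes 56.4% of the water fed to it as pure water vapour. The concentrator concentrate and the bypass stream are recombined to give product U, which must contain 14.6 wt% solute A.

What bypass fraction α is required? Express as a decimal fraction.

0.260

All 1837×0.117 = 214.93 kg/min of solute A reaches U, so U = 214.93/0.146 = 1472.1 kg/min and vapour = 364.88 kg/min.
The evaporator receives (1−α)·1837 of feed at 0.476 water and removes 0.564 of that water:
0.564×0.476×(1−α)×1837 = 364.88
(1−α) = 364.88/493.17 = 0.7399;  α = 0.2601.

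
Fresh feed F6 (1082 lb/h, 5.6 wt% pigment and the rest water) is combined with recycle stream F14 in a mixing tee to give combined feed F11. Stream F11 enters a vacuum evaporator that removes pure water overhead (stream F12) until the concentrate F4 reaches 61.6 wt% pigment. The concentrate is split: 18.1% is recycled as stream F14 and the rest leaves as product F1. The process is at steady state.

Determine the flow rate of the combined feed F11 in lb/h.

Overall pigment balance (none leaves overhead): pigment in fresh feed = pigment in product, i.e. 1082×0.056 = (1−0.181)·F4·0.616.
F4 = 60.592/(0.616×0.819) = 120.1 lb/h.
Recycle F14 = 0.181×120.1 = 21.738 lb/h.
Combined feed F11 = 1082 + 21.738 = 1103.7 lb/h.

1104 lb/h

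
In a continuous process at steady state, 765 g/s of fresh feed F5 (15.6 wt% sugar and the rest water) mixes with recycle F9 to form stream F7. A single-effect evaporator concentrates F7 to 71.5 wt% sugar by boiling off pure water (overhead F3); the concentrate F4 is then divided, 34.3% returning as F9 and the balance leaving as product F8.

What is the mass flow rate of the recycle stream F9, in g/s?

Overall sugar balance (none leaves overhead): sugar in fresh feed = sugar in product, i.e. 765×0.156 = (1−0.343)·F4·0.715.
F4 = 119.34/(0.715×0.657) = 254.05 g/s.
Recycle F9 = 0.343×254.05 = 87.138 g/s.

87.14 g/s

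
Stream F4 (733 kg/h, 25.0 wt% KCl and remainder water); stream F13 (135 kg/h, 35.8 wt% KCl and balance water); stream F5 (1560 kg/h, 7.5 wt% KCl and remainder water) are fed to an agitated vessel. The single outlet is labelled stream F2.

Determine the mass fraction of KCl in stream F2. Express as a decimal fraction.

Total flow out = 733 + 135 + 1560 = 2428 kg/h.
KCl in = 733×0.250 + 135×0.358 + 1560×0.075 = 348.58 kg/h.
KCl mass fraction in F2 = 348.58/2428 = 0.144.

0.144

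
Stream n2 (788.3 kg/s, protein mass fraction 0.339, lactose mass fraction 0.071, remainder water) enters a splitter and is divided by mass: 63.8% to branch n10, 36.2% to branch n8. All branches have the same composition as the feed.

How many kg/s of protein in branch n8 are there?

Branch n8 total = 0.362×788.3 = 285.36 kg/s.
protein in n8 = 0.339×285.36 = 96.739 kg/s.

96.74 kg/s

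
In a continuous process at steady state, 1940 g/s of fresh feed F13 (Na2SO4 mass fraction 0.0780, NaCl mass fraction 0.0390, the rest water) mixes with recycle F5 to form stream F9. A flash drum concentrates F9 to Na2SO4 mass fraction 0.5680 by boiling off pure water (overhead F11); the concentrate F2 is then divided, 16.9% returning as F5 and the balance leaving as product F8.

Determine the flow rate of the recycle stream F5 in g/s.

Overall Na2SO4 balance (none leaves overhead): Na2SO4 in fresh feed = Na2SO4 in product, i.e. 1940×0.078 = (1−0.169)·F2·0.568.
F2 = 151.32/(0.568×0.831) = 320.59 g/s.
Recycle F5 = 0.169×320.59 = 54.179 g/s.

54.18 g/s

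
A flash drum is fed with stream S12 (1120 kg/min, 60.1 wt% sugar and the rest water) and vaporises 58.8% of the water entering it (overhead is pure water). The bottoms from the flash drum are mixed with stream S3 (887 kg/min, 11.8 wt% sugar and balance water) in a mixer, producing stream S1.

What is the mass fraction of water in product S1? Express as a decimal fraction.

0.5541

Vapour removed = 0.588×0.399×1120 = 262.77 kg/min; concentrate = 857.23 kg/min.
water reaching the mixer = 184.11 (from concentrate) + 887×0.882 = 966.45 kg/min.
Product flow = 857.23 + 887 = 1744.2 kg/min; water fraction = 0.5541.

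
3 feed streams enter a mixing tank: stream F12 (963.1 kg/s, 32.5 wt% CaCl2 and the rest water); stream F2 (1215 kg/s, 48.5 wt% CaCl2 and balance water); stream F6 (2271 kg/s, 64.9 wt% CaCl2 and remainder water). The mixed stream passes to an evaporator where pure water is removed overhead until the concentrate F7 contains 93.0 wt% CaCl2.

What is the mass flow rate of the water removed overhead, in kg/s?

1894 kg/s

CaCl2 entering = 963.1×0.325 + 1215×0.485 + 2271×0.649 = 2376.2 kg/s.
All CaCl2 reports to F7, so F7 = 2376.2/0.930 = 2555 kg/s.
Total feed = 4449.1 kg/s; overhead = 4449.1 − 2555 = 1894.1 kg/s.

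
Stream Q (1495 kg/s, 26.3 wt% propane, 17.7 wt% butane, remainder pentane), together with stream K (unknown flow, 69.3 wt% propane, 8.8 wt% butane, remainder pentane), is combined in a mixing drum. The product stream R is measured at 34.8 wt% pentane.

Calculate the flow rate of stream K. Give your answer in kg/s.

2457 kg/s

Let K be the unknown flow. Total out = 1495 + K.
pentane balance: 837.2 + 0.219·K = 0.348·(1495 + K)
(0.219 − 0.348)·K = 0.348×1495 − 837.2 = -316.94
K = -316.94 / -0.129 = 2456.9 kg/s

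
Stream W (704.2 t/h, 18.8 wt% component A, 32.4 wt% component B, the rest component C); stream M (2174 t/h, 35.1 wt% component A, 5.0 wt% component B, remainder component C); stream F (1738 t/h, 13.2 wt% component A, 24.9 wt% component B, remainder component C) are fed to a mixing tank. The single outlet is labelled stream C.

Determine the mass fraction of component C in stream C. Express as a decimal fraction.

0.590

Total flow out = 704.2 + 2174 + 1738 = 4616.2 t/h.
component C in = 704.2×0.488 + 2174×0.599 + 1738×0.619 = 2721.7 t/h.
component C mass fraction in C = 2721.7/4616.2 = 0.590.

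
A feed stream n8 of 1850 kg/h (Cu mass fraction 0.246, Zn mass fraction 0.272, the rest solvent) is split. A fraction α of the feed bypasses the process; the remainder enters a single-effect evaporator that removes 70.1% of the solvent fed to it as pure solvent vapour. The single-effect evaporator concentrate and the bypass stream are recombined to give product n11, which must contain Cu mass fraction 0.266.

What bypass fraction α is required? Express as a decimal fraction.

0.777

All 1850×0.246 = 455.1 kg/h of Cu reaches n11, so n11 = 455.1/0.266 = 1710.9 kg/h and vapour = 139.1 kg/h.
The evaporator receives (1−α)·1850 of feed at 0.482 solvent and removes 0.701 of that solvent:
0.701×0.482×(1−α)×1850 = 139.1
(1−α) = 139.1/625.08 = 0.2225;  α = 0.7775.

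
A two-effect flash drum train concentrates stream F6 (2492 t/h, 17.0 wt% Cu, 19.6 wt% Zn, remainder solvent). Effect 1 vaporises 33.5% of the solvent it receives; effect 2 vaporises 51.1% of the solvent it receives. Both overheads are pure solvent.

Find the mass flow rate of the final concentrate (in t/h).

solvent in feed = 2492×0.634 = 1579.9 t/h.
After stage 1: solvent left = (1−0.335)×1579.9 = 1050.7; stream total = 1962.7 t/h.
After stage 2: solvent left = (1−0.511)×1050.7 = 513.77; final concentrate = 1425.8 t/h.

1426 t/h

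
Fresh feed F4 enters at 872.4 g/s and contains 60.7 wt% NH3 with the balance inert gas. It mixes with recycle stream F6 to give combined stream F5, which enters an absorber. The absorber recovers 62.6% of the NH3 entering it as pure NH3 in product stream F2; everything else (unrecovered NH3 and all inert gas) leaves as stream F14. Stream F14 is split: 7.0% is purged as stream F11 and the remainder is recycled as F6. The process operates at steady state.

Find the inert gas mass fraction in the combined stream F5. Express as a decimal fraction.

0.858

inert gas enters only via F4 and leaves only via the purge: 872.4×0.393 = 0.070×(inert gas in F14), and the absorber passes all inert gas, so inert gas in F5 = inert gas in F14 = 4897.9 g/s.
NH3 in F5: m_A = 872.4×0.607 + (1−0.070)·(1−0.626)·m_A, so m_A = 529.55/0.6522 = 811.96 g/s.
F5 = 811.96 + 4897.9 = 5709.9 g/s.
inert gas fraction in F5 = 4897.9/5709.9 = 0.858.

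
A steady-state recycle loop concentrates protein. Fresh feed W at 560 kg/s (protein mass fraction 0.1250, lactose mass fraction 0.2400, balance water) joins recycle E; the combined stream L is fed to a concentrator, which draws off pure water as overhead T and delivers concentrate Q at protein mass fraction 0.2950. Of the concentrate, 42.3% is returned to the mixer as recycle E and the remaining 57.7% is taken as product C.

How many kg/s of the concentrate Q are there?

Overall protein balance (none leaves overhead): protein in fresh feed = protein in product, i.e. 560×0.125 = (1−0.423)·Q·0.295.
Q = 70/(0.295×0.577) = 411.24 kg/s.

411.2 kg/s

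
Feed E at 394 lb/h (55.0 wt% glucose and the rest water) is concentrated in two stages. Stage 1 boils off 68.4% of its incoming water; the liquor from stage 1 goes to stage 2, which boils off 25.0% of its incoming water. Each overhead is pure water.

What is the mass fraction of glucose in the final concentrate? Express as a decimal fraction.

0.838

water in feed = 394×0.450 = 177.3 lb/h.
After stage 1: water left = (1−0.684)×177.3 = 56.027; stream total = 272.73 lb/h.
After stage 2: water left = (1−0.250)×56.027 = 42.02; final concentrate = 258.72 lb/h.
glucose fraction = 216.7/258.72 = 0.838.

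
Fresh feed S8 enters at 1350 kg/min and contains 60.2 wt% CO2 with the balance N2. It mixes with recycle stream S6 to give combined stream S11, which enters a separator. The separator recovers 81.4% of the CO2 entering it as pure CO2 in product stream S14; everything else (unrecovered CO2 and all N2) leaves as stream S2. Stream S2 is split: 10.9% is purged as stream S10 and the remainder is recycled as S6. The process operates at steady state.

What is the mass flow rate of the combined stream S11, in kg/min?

5903 kg/min

N2 enters only via S8 and leaves only via the purge: 1350×0.398 = 0.109×(N2 in S2), and the separator passes all N2, so N2 in S11 = N2 in S2 = 4929.4 kg/min.
CO2 in S11: m_A = 1350×0.602 + (1−0.109)·(1−0.814)·m_A, so m_A = 812.7/0.8343 = 974.14 kg/min.
S11 = 974.14 + 4929.4 = 5903.5 kg/min.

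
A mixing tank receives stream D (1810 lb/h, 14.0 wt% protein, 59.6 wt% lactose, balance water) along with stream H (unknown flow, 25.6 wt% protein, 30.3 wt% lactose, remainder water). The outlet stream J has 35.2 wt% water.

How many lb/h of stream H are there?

Let H be the unknown flow. Total out = 1810 + H.
water balance: 477.84 + 0.441·H = 0.352·(1810 + H)
(0.441 − 0.352)·H = 0.352×1810 − 477.84 = 159.28
H = 159.28 / 0.089 = 1789.7 lb/h

1790 lb/h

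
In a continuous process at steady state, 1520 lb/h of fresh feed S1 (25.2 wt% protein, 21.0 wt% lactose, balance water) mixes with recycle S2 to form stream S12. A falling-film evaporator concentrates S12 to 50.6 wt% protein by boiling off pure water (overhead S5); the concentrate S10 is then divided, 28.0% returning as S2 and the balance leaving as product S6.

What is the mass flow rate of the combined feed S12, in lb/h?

Overall protein balance (none leaves overhead): protein in fresh feed = protein in product, i.e. 1520×0.252 = (1−0.280)·S10·0.506.
S10 = 383.04/(0.506×0.720) = 1051.4 lb/h.
Recycle S2 = 0.280×1051.4 = 294.39 lb/h.
Combined feed S12 = 1520 + 294.39 = 1814.4 lb/h.

1814 lb/h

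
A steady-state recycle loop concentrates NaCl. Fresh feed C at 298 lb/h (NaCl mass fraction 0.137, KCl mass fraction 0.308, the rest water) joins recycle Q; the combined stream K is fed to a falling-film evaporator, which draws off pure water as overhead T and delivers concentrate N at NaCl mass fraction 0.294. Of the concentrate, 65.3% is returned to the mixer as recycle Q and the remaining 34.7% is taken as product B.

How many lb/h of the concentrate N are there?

400.2 lb/h

Overall NaCl balance (none leaves overhead): NaCl in fresh feed = NaCl in product, i.e. 298×0.137 = (1−0.653)·N·0.294.
N = 40.826/(0.294×0.347) = 400.18 lb/h.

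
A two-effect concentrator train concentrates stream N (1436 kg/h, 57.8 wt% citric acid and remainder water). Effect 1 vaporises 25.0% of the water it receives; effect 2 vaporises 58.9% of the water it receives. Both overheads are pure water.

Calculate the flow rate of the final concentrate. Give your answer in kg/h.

water in feed = 1436×0.422 = 605.99 kg/h.
After stage 1: water left = (1−0.250)×605.99 = 454.49; stream total = 1284.5 kg/h.
After stage 2: water left = (1−0.589)×454.49 = 186.8; final concentrate = 1016.8 kg/h.

1017 kg/h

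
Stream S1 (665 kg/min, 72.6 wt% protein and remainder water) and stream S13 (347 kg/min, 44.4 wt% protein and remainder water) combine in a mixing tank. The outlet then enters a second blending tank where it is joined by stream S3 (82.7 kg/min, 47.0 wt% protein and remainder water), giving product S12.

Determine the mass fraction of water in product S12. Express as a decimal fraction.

Overall, product flow = 1094.7 kg/min.
water in = 665×0.274 + 347×0.556 + 82.7×0.530 = 418.97 kg/min.
water fraction in S12 = 0.383.

0.383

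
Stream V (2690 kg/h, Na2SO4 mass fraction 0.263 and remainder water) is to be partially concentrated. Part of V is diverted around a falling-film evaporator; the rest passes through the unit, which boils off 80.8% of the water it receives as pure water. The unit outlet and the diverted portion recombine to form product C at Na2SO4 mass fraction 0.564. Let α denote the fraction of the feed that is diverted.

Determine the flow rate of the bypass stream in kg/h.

All 2690×0.263 = 707.47 kg/h of Na2SO4 reaches C, so C = 707.47/0.564 = 1254.4 kg/h and vapour = 1435.6 kg/h.
The evaporator receives (1−α)·2690 of feed at 0.737 water and removes 0.808 of that water:
0.808×0.737×(1−α)×2690 = 1435.6
(1−α) = 1435.6/1601.9 = 0.8962;  α = 0.1038.
Bypass flow = 0.1038×2690 = 279.2 kg/h.

279.2 kg/h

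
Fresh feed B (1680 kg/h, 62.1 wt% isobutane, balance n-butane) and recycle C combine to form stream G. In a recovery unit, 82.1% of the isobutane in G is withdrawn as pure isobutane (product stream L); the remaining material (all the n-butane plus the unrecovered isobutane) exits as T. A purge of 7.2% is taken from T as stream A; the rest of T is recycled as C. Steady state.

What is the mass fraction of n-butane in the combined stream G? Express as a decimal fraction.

0.8761

n-butane enters only via B and leaves only via the purge: 1680×0.379 = 0.072×(n-butane in T), and the recovery unit passes all n-butane, so n-butane in G = n-butane in T = 8843.3 kg/h.
isobutane in G: m_A = 1680×0.621 + (1−0.072)·(1−0.821)·m_A, so m_A = 1043.3/0.8339 = 1251.1 kg/h.
G = 1251.1 + 8843.3 = 10094 kg/h.
n-butane fraction in G = 8843.3/10094 = 0.8761.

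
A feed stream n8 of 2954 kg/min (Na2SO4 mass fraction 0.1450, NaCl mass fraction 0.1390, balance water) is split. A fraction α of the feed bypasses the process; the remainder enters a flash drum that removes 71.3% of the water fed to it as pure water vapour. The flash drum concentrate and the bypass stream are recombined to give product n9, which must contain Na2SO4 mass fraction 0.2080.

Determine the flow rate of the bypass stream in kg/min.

1201 kg/min

All 2954×0.145 = 428.33 kg/min of Na2SO4 reaches n9, so n9 = 428.33/0.208 = 2059.3 kg/min and vapour = 894.72 kg/min.
The evaporator receives (1−α)·2954 of feed at 0.716 water and removes 0.713 of that water:
0.713×0.716×(1−α)×2954 = 894.72
(1−α) = 894.72/1508 = 0.5933;  α = 0.4067.
Bypass flow = 0.4067×2954 = 1201.4 kg/min.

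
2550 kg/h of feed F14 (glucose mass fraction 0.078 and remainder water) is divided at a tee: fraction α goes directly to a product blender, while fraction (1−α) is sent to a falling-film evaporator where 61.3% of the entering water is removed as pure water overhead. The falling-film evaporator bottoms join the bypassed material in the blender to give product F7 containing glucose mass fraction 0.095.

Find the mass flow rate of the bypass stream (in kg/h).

1743 kg/h

All 2550×0.078 = 198.9 kg/h of glucose reaches F7, so F7 = 198.9/0.095 = 2093.7 kg/h and vapour = 456.32 kg/h.
The evaporator receives (1−α)·2550 of feed at 0.922 water and removes 0.613 of that water:
0.613×0.922×(1−α)×2550 = 456.32
(1−α) = 456.32/1441.2 = 0.3166;  α = 0.6834.
Bypass flow = 0.6834×2550 = 1742.6 kg/h.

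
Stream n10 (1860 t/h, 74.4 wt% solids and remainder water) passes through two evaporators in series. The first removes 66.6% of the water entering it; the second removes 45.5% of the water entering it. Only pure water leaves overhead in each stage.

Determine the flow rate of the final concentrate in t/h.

water in feed = 1860×0.256 = 476.16 t/h.
After stage 1: water left = (1−0.666)×476.16 = 159.04; stream total = 1542.9 t/h.
After stage 2: water left = (1−0.455)×159.04 = 86.675; final concentrate = 1470.5 t/h.

1471 t/h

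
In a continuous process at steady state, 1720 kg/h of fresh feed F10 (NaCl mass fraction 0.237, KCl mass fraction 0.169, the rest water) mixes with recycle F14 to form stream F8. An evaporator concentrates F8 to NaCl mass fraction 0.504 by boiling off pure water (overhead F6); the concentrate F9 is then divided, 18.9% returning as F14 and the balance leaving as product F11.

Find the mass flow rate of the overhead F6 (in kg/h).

911.2 kg/h

Overall NaCl balance (none leaves overhead): NaCl in fresh feed = NaCl in product, i.e. 1720×0.237 = (1−0.189)·F9·0.504.
F9 = 407.64/(0.504×0.811) = 997.3 kg/h.
Recycle F14 = 0.189×997.3 = 188.49 kg/h.
Combined feed F8 = 1720 + 188.49 = 1908.5 kg/h.
Overhead F6 = F8 − F9 = 1908.5 − 997.3 = 911.19 kg/h.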